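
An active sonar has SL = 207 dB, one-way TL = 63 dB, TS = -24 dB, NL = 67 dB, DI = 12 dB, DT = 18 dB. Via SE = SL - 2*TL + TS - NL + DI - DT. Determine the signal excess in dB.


SE = SL - 2*TL + TS - NL + DI - DT = 207 - 2*63 + (-24) - 67 + 12 - 18 = -16

-16 dB


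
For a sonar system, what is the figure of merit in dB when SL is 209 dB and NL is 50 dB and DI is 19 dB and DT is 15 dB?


FOM = SL - NL + DI - DT = 209 - 50 + 19 - 15 = 163

163 dB


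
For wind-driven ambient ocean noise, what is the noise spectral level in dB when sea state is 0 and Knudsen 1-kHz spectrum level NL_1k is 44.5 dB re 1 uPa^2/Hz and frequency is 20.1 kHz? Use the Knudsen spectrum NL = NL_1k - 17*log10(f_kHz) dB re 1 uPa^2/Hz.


NL = NL_1k - 17*log10(f_kHz) = 44.5 - 17*log10(20.1) = 44.5 - (22.15) = 22.35

22.35 dB


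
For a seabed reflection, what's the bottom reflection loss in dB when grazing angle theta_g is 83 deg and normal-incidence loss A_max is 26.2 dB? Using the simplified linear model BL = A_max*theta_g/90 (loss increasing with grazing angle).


BL = A_max * theta_g / 90 = 26.2 * 83 / 90 = 24.16

24.16 dB


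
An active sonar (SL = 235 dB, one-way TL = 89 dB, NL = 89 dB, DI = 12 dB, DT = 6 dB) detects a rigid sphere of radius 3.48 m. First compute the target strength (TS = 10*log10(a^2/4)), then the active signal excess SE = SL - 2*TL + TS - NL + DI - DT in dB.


Step 1: TS = 10*log10(3.48^2/4) = 4.81 dB
Step 2: SE = SL - 2*TL + TS - NL + DI - DT = 235 - 2*89 + (4.81) - 89 + 12 - 6 = -21.19

-21.19 dB


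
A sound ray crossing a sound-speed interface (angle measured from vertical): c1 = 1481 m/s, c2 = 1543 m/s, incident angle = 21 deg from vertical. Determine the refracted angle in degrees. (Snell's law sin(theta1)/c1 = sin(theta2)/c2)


21.92 deg


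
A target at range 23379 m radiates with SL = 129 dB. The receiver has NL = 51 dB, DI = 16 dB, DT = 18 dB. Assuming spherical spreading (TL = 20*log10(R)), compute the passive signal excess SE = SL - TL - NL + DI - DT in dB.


Step 1: TL = 20*log10(23379) = 87.38 dB
Step 2: SE = 129 - 87.38 - 51 + 16 - 18 = -11.38

-11.38 dB


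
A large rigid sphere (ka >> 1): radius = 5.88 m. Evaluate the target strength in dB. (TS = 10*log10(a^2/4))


9.37 dB


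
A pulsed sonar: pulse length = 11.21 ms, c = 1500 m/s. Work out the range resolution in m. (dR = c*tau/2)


dR = c*tau/2 = 1500 * 11.21e-3 / 2 = 8.4075

8.4075 m


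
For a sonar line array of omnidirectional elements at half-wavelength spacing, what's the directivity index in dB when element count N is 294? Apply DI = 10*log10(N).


24.68 dB


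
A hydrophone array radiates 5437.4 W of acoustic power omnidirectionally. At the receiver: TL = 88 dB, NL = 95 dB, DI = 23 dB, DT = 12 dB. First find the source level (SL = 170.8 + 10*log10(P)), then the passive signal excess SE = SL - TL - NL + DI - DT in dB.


Step 1: SL = 170.8 + 10*log10(5437.4) = 208.15 dB
Step 2: SE = SL - TL - NL + DI - DT = 208.15 - 88 - 95 + 23 - 12 = 36.15

36.15 dB


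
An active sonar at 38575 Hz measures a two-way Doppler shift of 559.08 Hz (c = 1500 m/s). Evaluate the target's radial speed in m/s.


From fd = 2*f*v/c, v = c*fd/(2*f) = 1500 * 559.08 / (2*38575) = 10.87

10.87 m/s


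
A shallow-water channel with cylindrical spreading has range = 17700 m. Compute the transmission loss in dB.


TL = 10*log10(17700) = 42.48

42.48 dB


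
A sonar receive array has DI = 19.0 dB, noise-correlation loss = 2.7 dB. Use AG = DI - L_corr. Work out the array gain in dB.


AG = DI - L_corr = 19.0 - 2.7 = 16.3

16.3 dB


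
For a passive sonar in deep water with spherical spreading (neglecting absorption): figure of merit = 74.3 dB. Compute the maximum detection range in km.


5.19 km


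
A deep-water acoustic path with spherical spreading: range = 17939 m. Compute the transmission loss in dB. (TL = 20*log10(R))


TL = 20*log10(17939) = 85.08

85.08 dB


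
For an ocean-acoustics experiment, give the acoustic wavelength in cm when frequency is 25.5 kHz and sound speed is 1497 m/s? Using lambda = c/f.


5.87 cm


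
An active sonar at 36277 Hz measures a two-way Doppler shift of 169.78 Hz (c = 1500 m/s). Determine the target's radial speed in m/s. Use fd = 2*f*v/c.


From fd = 2*f*v/c, v = c*fd/(2*f) = 1500 * 169.78 / (2*36277) = 3.51

3.51 m/s


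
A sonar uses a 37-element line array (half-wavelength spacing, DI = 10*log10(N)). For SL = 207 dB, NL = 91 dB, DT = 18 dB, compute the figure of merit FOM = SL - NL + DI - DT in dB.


Step 1: DI = 10*log10(37) = 15.68 dB
Step 2: FOM = SL - NL + DI - DT = 207 - 91 + 15.68 - 18 = 113.68

113.68 dB


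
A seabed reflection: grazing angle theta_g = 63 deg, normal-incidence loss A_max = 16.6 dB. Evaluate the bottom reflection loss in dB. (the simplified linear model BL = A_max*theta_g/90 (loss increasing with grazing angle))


BL = A_max * theta_g / 90 = 16.6 * 63 / 90 = 11.62

11.62 dB


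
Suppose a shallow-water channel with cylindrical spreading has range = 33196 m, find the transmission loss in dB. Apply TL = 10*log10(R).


TL = 10*log10(33196) = 45.21

45.21 dB


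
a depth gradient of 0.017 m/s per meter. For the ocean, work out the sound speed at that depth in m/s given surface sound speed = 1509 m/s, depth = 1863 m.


c = 1509 + 0.017 * 1863 = 1540.671

1540.671 m/s


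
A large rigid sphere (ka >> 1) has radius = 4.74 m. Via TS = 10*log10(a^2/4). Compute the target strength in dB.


TS = 10*log10(4.74^2 / 4) = 10*log10(5.6169) = 7.49

7.49 dB


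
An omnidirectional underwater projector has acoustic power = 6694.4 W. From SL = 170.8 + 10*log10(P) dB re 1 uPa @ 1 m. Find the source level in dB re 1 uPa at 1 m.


209.06 dB


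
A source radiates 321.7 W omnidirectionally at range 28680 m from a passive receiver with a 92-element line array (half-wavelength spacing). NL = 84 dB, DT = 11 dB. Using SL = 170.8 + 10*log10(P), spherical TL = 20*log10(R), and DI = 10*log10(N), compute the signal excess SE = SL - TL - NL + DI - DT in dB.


Step 1: SL = 170.8 + 10*log10(321.7) = 195.87 dB
Step 2: TL = 20*log10(28680) = 89.15 dB
Step 3: DI = 10*log10(92) = 19.64 dB
Step 4: SE = SL - TL - NL + DI - DT = 195.87 - 89.15 - 84 + 19.64 - 11 = 31.36

31.36 dB


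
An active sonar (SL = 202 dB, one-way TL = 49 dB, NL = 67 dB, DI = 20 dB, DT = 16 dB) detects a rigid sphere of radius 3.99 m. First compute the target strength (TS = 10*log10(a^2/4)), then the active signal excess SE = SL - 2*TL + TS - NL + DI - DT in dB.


Step 1: TS = 10*log10(3.99^2/4) = 6.0 dB
Step 2: SE = SL - 2*TL + TS - NL + DI - DT = 202 - 2*49 + (6.0) - 67 + 20 - 16 = 47.0

47.0 dB


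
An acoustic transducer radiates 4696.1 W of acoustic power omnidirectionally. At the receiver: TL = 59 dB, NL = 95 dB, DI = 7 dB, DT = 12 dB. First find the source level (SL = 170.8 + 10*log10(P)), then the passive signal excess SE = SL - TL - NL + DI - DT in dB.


Step 1: SL = 170.8 + 10*log10(4696.1) = 207.52 dB
Step 2: SE = SL - TL - NL + DI - DT = 207.52 - 59 - 95 + 7 - 12 = 48.52

48.52 dB


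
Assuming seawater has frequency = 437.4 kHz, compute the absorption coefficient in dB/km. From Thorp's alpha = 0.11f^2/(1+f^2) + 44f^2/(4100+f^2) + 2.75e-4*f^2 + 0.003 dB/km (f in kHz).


f^2 = 191318.76
alpha = 0.11*191318.76/(1+191318.76) + 44*191318.76/(4100+191318.76) + 2.75e-4*191318.76 + 0.003 = 95.803

95.803 dB/km


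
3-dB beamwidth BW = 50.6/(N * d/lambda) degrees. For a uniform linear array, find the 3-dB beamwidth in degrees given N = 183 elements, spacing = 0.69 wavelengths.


BW = 50.6 / (183 * 0.69) = 50.6 / 126.27 = 0.4

0.4 deg


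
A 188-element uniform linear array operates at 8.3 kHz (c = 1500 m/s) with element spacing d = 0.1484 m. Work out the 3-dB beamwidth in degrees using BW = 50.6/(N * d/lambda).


Step 1: lambda = 1500/8300 = 0.18072 m
Step 2: d/lambda = 0.1484/0.18072 = 0.8212
Step 3: BW = 50.6/(N * d/lambda) = 50.6/(188 * 0.8212) = 0.33

0.33 deg


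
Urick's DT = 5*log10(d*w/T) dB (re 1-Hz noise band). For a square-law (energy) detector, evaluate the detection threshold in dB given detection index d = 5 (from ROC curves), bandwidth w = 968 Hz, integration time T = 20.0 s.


11.92 dB


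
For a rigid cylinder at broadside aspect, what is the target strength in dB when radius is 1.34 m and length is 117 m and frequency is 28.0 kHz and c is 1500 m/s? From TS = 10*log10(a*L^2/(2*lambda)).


52.34 dB


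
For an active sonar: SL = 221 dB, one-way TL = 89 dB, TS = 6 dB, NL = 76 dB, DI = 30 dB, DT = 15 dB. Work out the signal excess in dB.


SE = SL - 2*TL + TS - NL + DI - DT = 221 - 2*89 + (6) - 76 + 30 - 15 = -12

-12 dB


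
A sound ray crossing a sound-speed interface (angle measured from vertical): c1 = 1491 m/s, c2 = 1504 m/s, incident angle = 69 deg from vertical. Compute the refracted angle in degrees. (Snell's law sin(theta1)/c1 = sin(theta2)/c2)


sin(theta2) = (c2/c1)*sin(theta1) = (1504/1491)*sin(69 deg) = 0.94172
theta2 = arcsin(0.94172) = 70.34

70.34 deg


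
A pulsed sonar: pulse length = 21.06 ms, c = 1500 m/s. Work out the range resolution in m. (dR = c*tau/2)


15.795 m


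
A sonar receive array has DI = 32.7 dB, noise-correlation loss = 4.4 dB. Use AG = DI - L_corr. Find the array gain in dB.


AG = DI - L_corr = 32.7 - 4.4 = 28.3

28.3 dB


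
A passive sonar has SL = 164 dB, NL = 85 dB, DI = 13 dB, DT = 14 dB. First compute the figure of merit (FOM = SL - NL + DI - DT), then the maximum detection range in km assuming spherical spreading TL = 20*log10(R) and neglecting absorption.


Step 1: FOM = SL - NL + DI - DT = 164 - 85 + 13 - 14 = 78 dB
Step 2: at max range FOM = TL = 20*log10(R), so R = 10^(78/20) = 7943.28 m = 7.94 km

7.94 km


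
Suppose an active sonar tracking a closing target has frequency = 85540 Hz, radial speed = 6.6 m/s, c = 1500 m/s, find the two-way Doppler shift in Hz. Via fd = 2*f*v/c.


752.75 Hz


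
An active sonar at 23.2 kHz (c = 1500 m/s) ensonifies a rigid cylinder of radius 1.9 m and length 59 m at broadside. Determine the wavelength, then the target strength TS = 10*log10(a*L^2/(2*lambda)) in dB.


Step 1: lambda = c/f = 1500/23200 = 0.06466 m
Step 2: TS = 10*log10(a*L^2/(2*lambda)) = 10*log10(1.9*59^2/(2*0.06466)) = 47.09

47.09 dB


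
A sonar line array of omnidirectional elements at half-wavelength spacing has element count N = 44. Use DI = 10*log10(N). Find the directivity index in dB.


16.43 dB


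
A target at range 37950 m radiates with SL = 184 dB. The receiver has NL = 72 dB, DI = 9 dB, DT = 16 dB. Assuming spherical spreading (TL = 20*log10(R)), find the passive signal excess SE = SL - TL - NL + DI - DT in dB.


Step 1: TL = 20*log10(37950) = 91.58 dB
Step 2: SE = 184 - 91.58 - 72 + 9 - 16 = 13.42

13.42 dB


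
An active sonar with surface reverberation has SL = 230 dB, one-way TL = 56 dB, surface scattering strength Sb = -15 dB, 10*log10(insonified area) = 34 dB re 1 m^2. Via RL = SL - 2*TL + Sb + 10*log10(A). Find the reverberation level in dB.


137 dB


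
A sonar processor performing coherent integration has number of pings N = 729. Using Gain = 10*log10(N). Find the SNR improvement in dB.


28.63 dB


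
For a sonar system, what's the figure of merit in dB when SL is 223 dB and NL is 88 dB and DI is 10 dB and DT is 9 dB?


FOM = SL - NL + DI - DT = 223 - 88 + 10 - 9 = 136

136 dB


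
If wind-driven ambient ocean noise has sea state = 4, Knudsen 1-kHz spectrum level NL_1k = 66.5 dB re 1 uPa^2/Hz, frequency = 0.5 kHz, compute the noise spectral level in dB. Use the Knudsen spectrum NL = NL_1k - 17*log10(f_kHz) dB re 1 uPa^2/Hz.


71.62 dB


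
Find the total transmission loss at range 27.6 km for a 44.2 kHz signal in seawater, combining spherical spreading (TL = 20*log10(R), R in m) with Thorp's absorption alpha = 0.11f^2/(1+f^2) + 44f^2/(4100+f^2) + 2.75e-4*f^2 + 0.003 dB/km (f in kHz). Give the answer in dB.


Step 1 (Thorp): alpha = 0.11*1953.64/(1+1953.64) + 44*1953.64/(4100+1953.64) + 2.75e-4*1953.64 + 0.003 = 14.8499 dB/km
Step 2: TL_spread = 20*log10(27600) = 88.82 dB
Step 3: TL_abs = alpha*R = 14.8499 * 27.6 = 409.86 dB
Step 4: TL_total = 88.82 + 409.86 = 498.68

498.68 dB


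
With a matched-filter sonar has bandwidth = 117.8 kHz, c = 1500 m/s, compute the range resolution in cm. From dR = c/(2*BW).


dR = c/(2*BW) = 1500 / (2 * 117.8e3) = 0.0064 m = 0.64 cm

0.64 cm


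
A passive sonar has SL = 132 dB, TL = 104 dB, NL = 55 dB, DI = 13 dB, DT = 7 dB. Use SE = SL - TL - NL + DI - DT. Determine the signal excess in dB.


SE = SL - TL - NL + DI - DT = 132 - 104 - 55 + 13 - 7 = -21

-21 dB


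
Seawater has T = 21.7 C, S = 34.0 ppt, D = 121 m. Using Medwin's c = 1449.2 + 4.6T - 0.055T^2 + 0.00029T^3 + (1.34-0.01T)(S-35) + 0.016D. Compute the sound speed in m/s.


c = 1449.2 + 4.6*21.7 - 0.055*21.7^2 + 0.00029*21.7^3 + (1.34 - 0.01*21.7)*(34.0 - 35) + 0.016*121 = 1526.9

1526.9 m/s


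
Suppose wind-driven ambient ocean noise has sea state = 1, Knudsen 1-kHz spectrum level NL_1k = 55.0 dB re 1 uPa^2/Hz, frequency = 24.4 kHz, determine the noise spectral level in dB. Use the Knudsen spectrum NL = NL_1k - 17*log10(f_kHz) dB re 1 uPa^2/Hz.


NL = NL_1k - 17*log10(f_kHz) = 55.0 - 17*log10(24.4) = 55.0 - (23.59) = 31.41

31.41 dB


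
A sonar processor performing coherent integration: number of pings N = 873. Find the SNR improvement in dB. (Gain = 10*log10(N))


Gain = 10*log10(873) = 29.41

29.41 dB


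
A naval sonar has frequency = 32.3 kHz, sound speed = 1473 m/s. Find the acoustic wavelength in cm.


lambda = c/f = 1473 / 32300 = 0.0456 m = 4.56 cm

4.56 cm


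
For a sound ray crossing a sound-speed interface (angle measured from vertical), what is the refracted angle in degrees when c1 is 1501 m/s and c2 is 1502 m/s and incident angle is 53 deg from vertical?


53.05 deg


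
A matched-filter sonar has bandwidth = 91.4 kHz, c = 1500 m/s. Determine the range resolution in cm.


dR = c/(2*BW) = 1500 / (2 * 91.4e3) = 0.0082 m = 0.82 cm

0.82 cm


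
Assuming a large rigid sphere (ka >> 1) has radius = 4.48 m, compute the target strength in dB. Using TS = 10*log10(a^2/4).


7.0 dB


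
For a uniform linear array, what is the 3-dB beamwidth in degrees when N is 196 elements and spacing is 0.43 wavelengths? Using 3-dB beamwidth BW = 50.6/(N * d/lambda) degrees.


0.6 deg


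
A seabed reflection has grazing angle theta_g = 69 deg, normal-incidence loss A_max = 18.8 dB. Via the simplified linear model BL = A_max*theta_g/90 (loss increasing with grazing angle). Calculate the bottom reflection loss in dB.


BL = A_max * theta_g / 90 = 18.8 * 69 / 90 = 14.41

14.41 dB


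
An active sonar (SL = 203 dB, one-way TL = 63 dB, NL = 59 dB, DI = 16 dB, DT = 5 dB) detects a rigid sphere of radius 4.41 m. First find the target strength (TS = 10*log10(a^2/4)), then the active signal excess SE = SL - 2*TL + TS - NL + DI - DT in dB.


Step 1: TS = 10*log10(4.41^2/4) = 6.87 dB
Step 2: SE = SL - 2*TL + TS - NL + DI - DT = 203 - 2*63 + (6.87) - 59 + 16 - 5 = 35.87

35.87 dB


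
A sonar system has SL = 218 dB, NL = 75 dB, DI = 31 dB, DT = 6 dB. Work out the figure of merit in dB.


FOM = SL - NL + DI - DT = 218 - 75 + 31 - 6 = 168

168 dB


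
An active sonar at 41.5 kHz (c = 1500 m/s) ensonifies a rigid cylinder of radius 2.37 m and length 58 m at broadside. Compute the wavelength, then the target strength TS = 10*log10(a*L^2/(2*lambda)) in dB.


Step 1: lambda = c/f = 1500/41500 = 0.03614 m
Step 2: TS = 10*log10(a*L^2/(2*lambda)) = 10*log10(2.37*58^2/(2*0.03614)) = 50.43

50.43 dB


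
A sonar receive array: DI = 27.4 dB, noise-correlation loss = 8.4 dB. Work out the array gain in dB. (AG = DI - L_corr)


AG = DI - L_corr = 27.4 - 8.4 = 19.0

19.0 dB


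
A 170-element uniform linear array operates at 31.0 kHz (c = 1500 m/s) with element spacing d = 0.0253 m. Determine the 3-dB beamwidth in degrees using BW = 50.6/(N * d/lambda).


Step 1: lambda = 1500/31000 = 0.04839 m
Step 2: d/lambda = 0.0253/0.04839 = 0.5228
Step 3: BW = 50.6/(N * d/lambda) = 50.6/(170 * 0.5228) = 0.57

0.57 deg


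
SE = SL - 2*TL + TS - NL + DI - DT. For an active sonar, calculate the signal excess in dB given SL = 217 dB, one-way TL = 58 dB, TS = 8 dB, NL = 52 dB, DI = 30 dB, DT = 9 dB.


SE = SL - 2*TL + TS - NL + DI - DT = 217 - 2*58 + (8) - 52 + 30 - 9 = 78

78 dB


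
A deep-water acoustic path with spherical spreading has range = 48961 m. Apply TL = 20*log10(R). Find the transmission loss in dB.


93.8 dB


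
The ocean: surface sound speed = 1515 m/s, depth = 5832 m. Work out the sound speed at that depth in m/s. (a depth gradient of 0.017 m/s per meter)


1614.144 m/s


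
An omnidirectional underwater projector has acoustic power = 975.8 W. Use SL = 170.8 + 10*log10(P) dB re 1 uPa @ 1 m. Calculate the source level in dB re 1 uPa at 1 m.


SL = 170.8 + 10*log10(975.8) = 170.8 + 29.89 = 200.69

200.69 dB


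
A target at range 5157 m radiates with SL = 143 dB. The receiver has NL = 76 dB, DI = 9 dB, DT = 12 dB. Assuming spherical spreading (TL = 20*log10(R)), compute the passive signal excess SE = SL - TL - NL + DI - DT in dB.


Step 1: TL = 20*log10(5157) = 74.25 dB
Step 2: SE = 143 - 74.25 - 76 + 9 - 12 = -10.25

-10.25 dB


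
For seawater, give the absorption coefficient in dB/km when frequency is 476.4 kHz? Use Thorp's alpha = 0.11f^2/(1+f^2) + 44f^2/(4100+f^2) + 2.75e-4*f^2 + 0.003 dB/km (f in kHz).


f^2 = 226956.96
alpha = 0.11*226956.96/(1+226956.96) + 44*226956.96/(4100+226956.96) + 2.75e-4*226956.96 + 0.003 = 105.745

105.745 dB/km


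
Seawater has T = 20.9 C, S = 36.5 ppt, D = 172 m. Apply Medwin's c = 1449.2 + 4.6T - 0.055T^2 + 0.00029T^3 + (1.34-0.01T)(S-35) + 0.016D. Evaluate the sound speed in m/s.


c = 1449.2 + 4.6*20.9 - 0.055*20.9^2 + 0.00029*20.9^3 + (1.34 - 0.01*20.9)*(36.5 - 35) + 0.016*172 = 1528.41

1528.41 m/s


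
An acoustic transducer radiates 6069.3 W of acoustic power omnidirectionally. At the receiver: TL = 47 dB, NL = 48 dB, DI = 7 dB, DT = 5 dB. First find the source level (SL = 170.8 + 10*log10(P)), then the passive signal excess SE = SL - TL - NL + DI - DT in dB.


Step 1: SL = 170.8 + 10*log10(6069.3) = 208.63 dB
Step 2: SE = SL - TL - NL + DI - DT = 208.63 - 47 - 48 + 7 - 5 = 115.63

115.63 dB


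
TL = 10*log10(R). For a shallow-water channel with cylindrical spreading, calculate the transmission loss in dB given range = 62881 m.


TL = 10*log10(62881) = 47.99

47.99 dB


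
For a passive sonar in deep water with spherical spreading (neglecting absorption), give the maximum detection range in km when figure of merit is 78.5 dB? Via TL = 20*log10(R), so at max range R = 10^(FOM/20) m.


At max range FOM = TL, so 20*log10(R) = 78.5
R = 10^(78.5/20) = 8413.95 m = 8.41 km

8.41 km


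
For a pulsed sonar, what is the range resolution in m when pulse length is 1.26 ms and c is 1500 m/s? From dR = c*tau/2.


dR = c*tau/2 = 1500 * 1.26e-3 / 2 = 0.945

0.945 m


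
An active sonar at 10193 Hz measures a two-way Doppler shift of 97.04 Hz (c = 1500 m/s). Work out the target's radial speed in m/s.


From fd = 2*f*v/c, v = c*fd/(2*f) = 1500 * 97.04 / (2*10193) = 7.14

7.14 m/s


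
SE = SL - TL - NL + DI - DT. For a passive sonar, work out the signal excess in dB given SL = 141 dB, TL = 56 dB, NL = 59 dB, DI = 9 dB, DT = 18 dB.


SE = SL - TL - NL + DI - DT = 141 - 56 - 59 + 9 - 18 = 17

17 dB


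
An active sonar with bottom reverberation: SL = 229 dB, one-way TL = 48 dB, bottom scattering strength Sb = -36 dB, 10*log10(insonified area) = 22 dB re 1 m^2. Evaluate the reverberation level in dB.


119 dB


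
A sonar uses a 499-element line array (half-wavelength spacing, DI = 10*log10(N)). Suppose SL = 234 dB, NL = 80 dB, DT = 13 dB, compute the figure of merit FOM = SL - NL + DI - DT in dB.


167.98 dB


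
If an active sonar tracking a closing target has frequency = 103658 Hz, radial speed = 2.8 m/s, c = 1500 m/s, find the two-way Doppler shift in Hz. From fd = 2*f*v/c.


fd = 2*f*v/c = 2 * 103658 * 2.8 / 1500 = 386.99

386.99 Hz


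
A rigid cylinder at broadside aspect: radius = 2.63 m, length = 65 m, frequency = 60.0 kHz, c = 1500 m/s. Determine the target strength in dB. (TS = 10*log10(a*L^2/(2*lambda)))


lambda = 1500/60000 = 0.025 m
TS = 10*log10(2.63*65^2/(2*0.025)) = 53.47

53.47 dB


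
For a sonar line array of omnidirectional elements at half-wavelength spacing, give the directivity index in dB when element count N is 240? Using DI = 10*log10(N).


23.8 dB


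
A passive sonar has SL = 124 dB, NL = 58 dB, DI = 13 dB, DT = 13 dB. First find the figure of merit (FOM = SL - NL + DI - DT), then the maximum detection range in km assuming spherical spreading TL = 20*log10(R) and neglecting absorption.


Step 1: FOM = SL - NL + DI - DT = 124 - 58 + 13 - 13 = 66 dB
Step 2: at max range FOM = TL = 20*log10(R), so R = 10^(66/20) = 1995.26 m = 2.0 km

2.0 km


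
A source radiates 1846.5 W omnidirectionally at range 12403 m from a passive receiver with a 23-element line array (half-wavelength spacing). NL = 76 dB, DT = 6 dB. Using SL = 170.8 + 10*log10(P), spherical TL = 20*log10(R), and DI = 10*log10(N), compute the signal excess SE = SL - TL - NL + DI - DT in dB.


53.21 dB


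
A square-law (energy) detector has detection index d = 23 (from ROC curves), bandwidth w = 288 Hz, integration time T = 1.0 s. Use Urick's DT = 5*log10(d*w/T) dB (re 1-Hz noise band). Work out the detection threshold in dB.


19.11 dB


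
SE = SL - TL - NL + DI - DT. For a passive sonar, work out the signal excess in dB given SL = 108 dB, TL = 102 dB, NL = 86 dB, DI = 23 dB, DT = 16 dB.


SE = SL - TL - NL + DI - DT = 108 - 102 - 86 + 23 - 16 = -73

-73 dB


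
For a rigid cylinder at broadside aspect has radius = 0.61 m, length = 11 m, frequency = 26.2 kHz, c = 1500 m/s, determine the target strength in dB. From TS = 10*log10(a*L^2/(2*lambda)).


lambda = 1500/26200 = 0.05725 m
TS = 10*log10(0.61*11^2/(2*0.05725)) = 28.09

28.09 dB


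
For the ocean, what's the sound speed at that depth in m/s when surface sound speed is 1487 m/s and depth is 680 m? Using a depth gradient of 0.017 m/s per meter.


c = 1487 + 0.017 * 680 = 1498.56

1498.56 m/s


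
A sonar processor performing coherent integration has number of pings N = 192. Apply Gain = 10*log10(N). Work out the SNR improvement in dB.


22.83 dB


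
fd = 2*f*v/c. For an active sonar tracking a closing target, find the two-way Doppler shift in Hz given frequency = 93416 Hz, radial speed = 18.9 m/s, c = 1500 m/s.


fd = 2*f*v/c = 2 * 93416 * 18.9 / 1500 = 2354.08

2354.08 Hz


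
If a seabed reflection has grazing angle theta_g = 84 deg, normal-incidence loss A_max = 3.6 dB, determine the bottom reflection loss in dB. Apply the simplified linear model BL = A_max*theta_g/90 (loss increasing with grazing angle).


BL = A_max * theta_g / 90 = 3.6 * 84 / 90 = 3.36

3.36 dB


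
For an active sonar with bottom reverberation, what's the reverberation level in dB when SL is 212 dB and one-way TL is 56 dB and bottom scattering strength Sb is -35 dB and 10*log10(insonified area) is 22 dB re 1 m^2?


87 dB


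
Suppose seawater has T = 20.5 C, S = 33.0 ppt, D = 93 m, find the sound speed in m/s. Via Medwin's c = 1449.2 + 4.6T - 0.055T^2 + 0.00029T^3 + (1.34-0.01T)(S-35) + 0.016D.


c = 1449.2 + 4.6*20.5 - 0.055*20.5^2 + 0.00029*20.5^3 + (1.34 - 0.01*20.5)*(33.0 - 35) + 0.016*93 = 1522.1

1522.1 m/s


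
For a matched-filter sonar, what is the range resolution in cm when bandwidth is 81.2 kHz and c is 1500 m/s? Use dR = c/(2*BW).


0.92 cm


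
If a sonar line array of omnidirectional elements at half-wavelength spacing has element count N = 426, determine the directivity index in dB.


26.29 dB


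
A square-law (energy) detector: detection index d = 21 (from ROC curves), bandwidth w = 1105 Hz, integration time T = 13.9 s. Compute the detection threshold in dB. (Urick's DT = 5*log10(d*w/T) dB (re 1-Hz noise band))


DT = 5*log10(d*w/T) = 5*log10(21 * 1105 / 13.9) = 5*log10(1669.42) = 16.11

16.11 dB


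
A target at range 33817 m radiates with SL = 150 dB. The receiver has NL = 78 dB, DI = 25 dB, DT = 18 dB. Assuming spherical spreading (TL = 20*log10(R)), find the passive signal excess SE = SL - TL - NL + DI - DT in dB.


-11.58 dB


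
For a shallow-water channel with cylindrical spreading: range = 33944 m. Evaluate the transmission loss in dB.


45.31 dB


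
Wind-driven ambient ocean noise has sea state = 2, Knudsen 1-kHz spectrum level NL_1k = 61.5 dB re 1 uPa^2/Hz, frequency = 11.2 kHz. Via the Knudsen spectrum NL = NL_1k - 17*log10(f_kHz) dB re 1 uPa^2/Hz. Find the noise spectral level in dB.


NL = NL_1k - 17*log10(f_kHz) = 61.5 - 17*log10(11.2) = 61.5 - (17.84) = 43.66

43.66 dB


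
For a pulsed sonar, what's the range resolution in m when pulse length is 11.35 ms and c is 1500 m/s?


8.5125 m


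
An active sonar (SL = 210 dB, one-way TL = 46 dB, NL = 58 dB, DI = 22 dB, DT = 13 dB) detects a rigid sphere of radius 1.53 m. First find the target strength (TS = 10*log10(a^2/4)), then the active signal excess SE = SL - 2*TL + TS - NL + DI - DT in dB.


Step 1: TS = 10*log10(1.53^2/4) = -2.33 dB
Step 2: SE = SL - 2*TL + TS - NL + DI - DT = 210 - 2*46 + (-2.33) - 58 + 22 - 13 = 66.67

66.67 dB


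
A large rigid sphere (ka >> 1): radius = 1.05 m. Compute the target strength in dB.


TS = 10*log10(1.05^2 / 4) = 10*log10(0.275625) = -5.6

-5.6 dB


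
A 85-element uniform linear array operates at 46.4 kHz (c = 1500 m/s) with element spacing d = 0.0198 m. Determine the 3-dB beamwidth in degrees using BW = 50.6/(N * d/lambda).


0.97 deg


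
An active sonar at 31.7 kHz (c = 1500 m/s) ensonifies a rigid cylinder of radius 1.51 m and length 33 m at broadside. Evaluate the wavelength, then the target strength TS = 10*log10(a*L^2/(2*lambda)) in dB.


Step 1: lambda = c/f = 1500/31700 = 0.04732 m
Step 2: TS = 10*log10(a*L^2/(2*lambda)) = 10*log10(1.51*33^2/(2*0.04732)) = 42.4

42.4 dB


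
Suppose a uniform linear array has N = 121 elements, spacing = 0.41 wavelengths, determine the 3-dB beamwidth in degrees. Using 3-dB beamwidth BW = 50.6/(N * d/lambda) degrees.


BW = 50.6 / (121 * 0.41) = 50.6 / 49.61 = 1.02

1.02 deg


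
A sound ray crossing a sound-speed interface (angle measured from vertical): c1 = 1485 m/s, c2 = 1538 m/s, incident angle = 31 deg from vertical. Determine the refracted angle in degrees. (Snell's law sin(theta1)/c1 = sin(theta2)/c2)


sin(theta2) = (c2/c1)*sin(theta1) = (1538/1485)*sin(31 deg) = 0.53342
theta2 = arcsin(0.53342) = 32.24

32.24 deg


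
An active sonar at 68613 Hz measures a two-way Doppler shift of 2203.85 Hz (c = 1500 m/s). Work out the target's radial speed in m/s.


From fd = 2*f*v/c, v = c*fd/(2*f) = 1500 * 2203.85 / (2*68613) = 24.09

24.09 m/s


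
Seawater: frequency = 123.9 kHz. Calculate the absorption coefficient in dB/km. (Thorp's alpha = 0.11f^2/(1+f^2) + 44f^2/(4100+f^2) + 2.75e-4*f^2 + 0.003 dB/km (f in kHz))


39.06 dB/km


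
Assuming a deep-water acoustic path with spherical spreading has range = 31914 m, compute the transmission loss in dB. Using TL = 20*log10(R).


TL = 20*log10(31914) = 90.08

90.08 dB


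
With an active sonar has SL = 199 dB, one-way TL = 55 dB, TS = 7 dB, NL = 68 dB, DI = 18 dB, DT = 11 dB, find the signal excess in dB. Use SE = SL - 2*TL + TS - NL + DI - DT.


SE = SL - 2*TL + TS - NL + DI - DT = 199 - 2*55 + (7) - 68 + 18 - 11 = 35

35 dB


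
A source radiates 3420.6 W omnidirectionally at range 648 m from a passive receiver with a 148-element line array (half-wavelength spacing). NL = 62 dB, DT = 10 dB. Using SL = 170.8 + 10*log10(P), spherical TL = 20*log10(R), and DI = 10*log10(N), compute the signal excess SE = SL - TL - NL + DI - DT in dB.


99.61 dB


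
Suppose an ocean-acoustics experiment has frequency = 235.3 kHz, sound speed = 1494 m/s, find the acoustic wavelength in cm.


0.63 cm


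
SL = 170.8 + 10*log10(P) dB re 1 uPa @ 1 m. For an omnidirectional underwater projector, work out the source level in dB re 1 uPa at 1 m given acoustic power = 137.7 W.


192.19 dB


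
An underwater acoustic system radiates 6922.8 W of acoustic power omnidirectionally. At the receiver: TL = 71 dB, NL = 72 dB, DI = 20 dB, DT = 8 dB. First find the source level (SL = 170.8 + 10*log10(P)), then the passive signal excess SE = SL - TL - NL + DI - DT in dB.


Step 1: SL = 170.8 + 10*log10(6922.8) = 209.2 dB
Step 2: SE = SL - TL - NL + DI - DT = 209.2 - 71 - 72 + 20 - 8 = 78.2

78.2 dB


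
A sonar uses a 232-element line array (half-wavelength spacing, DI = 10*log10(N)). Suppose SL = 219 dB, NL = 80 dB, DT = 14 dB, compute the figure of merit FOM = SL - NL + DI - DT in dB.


Step 1: DI = 10*log10(232) = 23.65 dB
Step 2: FOM = SL - NL + DI - DT = 219 - 80 + 23.65 - 14 = 148.65

148.65 dB


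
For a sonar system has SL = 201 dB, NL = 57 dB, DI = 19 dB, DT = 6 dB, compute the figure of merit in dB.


157 dB


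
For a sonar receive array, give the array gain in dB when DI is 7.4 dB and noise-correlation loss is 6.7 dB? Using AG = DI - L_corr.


AG = DI - L_corr = 7.4 - 6.7 = 0.7

0.7 dB


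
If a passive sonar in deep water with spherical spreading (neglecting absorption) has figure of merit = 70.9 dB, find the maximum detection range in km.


3.51 km


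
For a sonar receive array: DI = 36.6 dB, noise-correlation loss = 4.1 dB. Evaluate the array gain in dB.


AG = DI - L_corr = 36.6 - 4.1 = 32.5

32.5 dB


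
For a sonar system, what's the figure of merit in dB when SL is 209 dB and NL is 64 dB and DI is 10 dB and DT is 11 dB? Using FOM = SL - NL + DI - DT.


FOM = SL - NL + DI - DT = 209 - 64 + 10 - 11 = 144

144 dB


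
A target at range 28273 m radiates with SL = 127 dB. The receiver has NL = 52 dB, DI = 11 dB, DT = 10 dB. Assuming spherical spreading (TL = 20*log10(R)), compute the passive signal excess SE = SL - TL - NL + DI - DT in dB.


Step 1: TL = 20*log10(28273) = 89.03 dB
Step 2: SE = 127 - 89.03 - 52 + 11 - 10 = -13.03

-13.03 dB


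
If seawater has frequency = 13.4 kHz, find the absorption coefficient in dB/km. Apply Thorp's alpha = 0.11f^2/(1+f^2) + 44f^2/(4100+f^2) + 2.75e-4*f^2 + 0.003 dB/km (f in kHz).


f^2 = 179.56
alpha = 0.11*179.56/(1+179.56) + 44*179.56/(4100+179.56) + 2.75e-4*179.56 + 0.003 = 2.008

2.008 dB/km


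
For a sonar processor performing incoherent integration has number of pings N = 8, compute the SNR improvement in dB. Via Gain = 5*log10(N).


Gain = 5*log10(8) = 4.52

4.52 dB


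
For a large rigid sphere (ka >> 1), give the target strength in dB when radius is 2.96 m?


3.41 dB


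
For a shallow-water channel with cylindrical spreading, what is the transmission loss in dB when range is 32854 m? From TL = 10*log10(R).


TL = 10*log10(32854) = 45.17

45.17 dB


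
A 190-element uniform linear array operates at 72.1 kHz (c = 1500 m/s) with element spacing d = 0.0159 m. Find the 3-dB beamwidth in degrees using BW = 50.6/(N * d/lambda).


0.35 deg


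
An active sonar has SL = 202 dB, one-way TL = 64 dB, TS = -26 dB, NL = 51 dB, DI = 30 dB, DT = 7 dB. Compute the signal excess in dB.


20 dB


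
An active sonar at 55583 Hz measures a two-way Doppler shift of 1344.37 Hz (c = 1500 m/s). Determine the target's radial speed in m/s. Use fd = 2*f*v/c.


From fd = 2*f*v/c, v = c*fd/(2*f) = 1500 * 1344.37 / (2*55583) = 18.14

18.14 m/s


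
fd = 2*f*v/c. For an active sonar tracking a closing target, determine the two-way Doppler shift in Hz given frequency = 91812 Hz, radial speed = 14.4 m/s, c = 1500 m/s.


1762.79 Hz


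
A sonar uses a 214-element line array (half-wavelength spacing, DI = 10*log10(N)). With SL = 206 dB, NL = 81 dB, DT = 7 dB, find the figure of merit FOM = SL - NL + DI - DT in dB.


141.3 dB


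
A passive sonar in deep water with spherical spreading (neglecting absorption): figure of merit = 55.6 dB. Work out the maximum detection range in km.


At max range FOM = TL, so 20*log10(R) = 55.6
R = 10^(55.6/20) = 602.56 m = 0.6 km

0.6 km


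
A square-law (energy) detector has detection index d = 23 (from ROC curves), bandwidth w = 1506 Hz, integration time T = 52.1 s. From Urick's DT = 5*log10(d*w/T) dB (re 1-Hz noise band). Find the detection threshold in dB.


14.11 dB


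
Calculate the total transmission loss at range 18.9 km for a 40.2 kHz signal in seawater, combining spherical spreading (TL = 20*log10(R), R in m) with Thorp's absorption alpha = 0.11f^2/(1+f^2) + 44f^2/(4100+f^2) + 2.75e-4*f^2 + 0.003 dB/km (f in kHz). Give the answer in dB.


Step 1 (Thorp): alpha = 0.11*1616.04/(1+1616.04) + 44*1616.04/(4100+1616.04) + 2.75e-4*1616.04 + 0.003 = 12.997 dB/km
Step 2: TL_spread = 20*log10(18900) = 85.53 dB
Step 3: TL_abs = alpha*R = 12.997 * 18.9 = 245.64 dB
Step 4: TL_total = 85.53 + 245.64 = 331.17

331.17 dB


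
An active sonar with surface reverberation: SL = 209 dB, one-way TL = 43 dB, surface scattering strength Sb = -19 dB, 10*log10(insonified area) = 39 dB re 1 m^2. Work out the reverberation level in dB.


RL = SL - 2*TL + Sb + 10*log10(A) = 209 - 2*43 + (-19) + 39 = 143

143 dB


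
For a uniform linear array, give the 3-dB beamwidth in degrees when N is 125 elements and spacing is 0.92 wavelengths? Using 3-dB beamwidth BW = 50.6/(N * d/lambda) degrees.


BW = 50.6 / (125 * 0.92) = 50.6 / 115.0 = 0.44

0.44 deg


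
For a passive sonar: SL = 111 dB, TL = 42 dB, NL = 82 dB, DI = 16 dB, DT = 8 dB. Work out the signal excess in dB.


SE = SL - TL - NL + DI - DT = 111 - 42 - 82 + 16 - 8 = -5

-5 dB


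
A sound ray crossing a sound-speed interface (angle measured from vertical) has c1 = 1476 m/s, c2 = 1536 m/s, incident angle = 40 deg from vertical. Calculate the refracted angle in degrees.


sin(theta2) = (c2/c1)*sin(theta1) = (1536/1476)*sin(40 deg) = 0.66892
theta2 = arcsin(0.66892) = 41.98

41.98 deg


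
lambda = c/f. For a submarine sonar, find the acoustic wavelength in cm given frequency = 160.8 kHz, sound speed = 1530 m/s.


lambda = c/f = 1530 / 160800 = 0.0095 m = 0.95 cm

0.95 cm


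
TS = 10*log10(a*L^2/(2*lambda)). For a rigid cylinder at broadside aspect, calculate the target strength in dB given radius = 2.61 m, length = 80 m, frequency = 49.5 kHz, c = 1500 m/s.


lambda = 1500/49500 = 0.0303 m
TS = 10*log10(2.61*80^2/(2*0.0303)) = 54.4

54.4 dB


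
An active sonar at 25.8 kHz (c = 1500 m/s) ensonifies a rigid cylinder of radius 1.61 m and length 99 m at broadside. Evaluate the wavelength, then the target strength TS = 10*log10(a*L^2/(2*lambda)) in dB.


Step 1: lambda = c/f = 1500/25800 = 0.05814 m
Step 2: TS = 10*log10(a*L^2/(2*lambda)) = 10*log10(1.61*99^2/(2*0.05814)) = 51.33

51.33 dB


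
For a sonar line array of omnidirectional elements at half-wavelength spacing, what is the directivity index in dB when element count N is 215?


DI = 10*log10(215) = 23.32

23.32 dB


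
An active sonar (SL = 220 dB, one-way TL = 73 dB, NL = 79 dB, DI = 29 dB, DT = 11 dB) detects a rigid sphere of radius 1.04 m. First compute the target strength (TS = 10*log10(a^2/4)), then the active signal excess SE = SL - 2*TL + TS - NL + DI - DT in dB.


Step 1: TS = 10*log10(1.04^2/4) = -5.68 dB
Step 2: SE = SL - 2*TL + TS - NL + DI - DT = 220 - 2*73 + (-5.68) - 79 + 29 - 11 = 7.32

7.32 dB


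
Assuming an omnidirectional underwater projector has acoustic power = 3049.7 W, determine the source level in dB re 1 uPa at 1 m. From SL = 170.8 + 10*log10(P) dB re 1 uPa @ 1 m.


205.64 dB


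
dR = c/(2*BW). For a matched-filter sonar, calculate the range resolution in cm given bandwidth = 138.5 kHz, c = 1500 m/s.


0.54 cm


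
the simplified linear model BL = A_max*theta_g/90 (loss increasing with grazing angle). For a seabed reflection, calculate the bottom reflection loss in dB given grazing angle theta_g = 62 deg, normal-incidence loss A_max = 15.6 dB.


BL = A_max * theta_g / 90 = 15.6 * 62 / 90 = 10.75

10.75 dB


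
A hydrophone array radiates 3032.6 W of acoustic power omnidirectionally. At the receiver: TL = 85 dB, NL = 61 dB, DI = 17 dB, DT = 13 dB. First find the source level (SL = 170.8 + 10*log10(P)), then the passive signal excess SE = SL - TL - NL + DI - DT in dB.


Step 1: SL = 170.8 + 10*log10(3032.6) = 205.62 dB
Step 2: SE = SL - TL - NL + DI - DT = 205.62 - 85 - 61 + 17 - 13 = 63.62

63.62 dB


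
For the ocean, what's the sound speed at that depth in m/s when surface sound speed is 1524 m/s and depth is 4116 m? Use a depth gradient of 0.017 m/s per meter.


1593.972 m/s


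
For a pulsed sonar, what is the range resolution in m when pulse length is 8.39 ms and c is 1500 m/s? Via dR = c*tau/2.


dR = c*tau/2 = 1500 * 8.39e-3 / 2 = 6.2925

6.2925 m


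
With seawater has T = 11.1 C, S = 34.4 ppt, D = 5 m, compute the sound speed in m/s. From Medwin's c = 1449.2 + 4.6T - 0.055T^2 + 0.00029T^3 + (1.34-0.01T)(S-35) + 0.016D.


c = 1449.2 + 4.6*11.1 - 0.055*11.1^2 + 0.00029*11.1^3 + (1.34 - 0.01*11.1)*(34.4 - 35) + 0.016*5 = 1493.22

1493.22 m/s


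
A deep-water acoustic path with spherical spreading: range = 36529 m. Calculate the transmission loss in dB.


TL = 20*log10(36529) = 91.25

91.25 dB


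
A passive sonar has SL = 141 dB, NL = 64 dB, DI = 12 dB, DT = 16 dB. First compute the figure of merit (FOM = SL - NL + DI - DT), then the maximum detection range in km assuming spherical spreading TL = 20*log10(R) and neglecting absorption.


Step 1: FOM = SL - NL + DI - DT = 141 - 64 + 12 - 16 = 73 dB
Step 2: at max range FOM = TL = 20*log10(R), so R = 10^(73/20) = 4466.84 m = 4.47 km

4.47 km


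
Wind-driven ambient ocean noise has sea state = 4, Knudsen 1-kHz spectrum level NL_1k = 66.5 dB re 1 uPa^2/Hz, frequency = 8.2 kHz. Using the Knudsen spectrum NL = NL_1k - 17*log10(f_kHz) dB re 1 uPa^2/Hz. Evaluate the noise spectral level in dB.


NL = NL_1k - 17*log10(f_kHz) = 66.5 - 17*log10(8.2) = 66.5 - (15.53) = 50.97

50.97 dB


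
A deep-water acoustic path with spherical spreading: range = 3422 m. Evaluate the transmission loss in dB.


70.69 dB


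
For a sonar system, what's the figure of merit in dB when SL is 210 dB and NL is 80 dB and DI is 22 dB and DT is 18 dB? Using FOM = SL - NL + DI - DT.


FOM = SL - NL + DI - DT = 210 - 80 + 22 - 18 = 134

134 dB


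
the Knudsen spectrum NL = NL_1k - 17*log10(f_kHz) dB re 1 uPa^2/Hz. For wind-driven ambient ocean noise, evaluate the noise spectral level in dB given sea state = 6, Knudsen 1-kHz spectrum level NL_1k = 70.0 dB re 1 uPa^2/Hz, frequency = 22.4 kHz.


NL = NL_1k - 17*log10(f_kHz) = 70.0 - 17*log10(22.4) = 70.0 - (22.95) = 47.05

47.05 dB


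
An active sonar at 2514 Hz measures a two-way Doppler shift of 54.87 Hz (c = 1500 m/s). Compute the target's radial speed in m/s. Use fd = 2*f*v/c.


From fd = 2*f*v/c, v = c*fd/(2*f) = 1500 * 54.87 / (2*2514) = 16.37

16.37 m/s


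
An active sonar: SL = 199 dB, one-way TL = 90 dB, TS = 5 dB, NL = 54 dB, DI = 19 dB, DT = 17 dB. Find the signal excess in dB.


SE = SL - 2*TL + TS - NL + DI - DT = 199 - 2*90 + (5) - 54 + 19 - 17 = -28

-28 dB


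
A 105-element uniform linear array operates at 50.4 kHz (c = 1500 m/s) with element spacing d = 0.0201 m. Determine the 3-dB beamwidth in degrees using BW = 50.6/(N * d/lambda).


Step 1: lambda = 1500/50400 = 0.02976 m
Step 2: d/lambda = 0.0201/0.02976 = 0.6754
Step 3: BW = 50.6/(N * d/lambda) = 50.6/(105 * 0.6754) = 0.71

0.71 deg
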